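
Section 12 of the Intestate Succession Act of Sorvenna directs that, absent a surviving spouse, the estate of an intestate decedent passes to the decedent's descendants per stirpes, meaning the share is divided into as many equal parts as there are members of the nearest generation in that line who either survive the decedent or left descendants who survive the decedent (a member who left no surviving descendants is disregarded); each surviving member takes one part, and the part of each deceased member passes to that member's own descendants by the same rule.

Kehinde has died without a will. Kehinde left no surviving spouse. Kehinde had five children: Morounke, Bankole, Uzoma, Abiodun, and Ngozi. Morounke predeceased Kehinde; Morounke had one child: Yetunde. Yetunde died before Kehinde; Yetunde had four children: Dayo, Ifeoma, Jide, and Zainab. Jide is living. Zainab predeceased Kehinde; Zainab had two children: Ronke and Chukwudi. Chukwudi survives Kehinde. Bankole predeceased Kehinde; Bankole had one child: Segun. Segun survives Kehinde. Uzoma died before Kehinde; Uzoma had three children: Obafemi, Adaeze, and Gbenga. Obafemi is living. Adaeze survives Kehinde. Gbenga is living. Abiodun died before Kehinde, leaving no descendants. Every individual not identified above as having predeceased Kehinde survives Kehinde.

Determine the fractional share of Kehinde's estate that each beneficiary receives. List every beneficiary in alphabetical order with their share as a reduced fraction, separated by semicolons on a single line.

Adaeze 1/12; Chukwudi 1/32; Dayo 1/16; Gbenga 1/12; Ifeoma 1/16; Jide 1/16; Ngozi 1/4; Obafemi 1/12; Ronke 1/32; Segun 1/4

There is no surviving spouse, so the entire estate passes to Kehinde's descendants per stirpes.
Abiodun left no surviving issue, so that branch lapses and is disregarded.
The estate is divided into 4 equal shares of 1/4 among Morounke, Bankole, Uzoma, Ngozi.
Morounke predeceased; the 1/4 allotted to Morounke's branch passes to Morounke's issue by representation.
Yetunde's line is the sole branch at this level, so the full 1/4 passes to Yetunde's issue by representation.
The 1/4 is divided into 4 equal shares of 1/16 among Dayo, Ifeoma, Jide, Zainab.
Dayo is living and takes 1/16.
Ifeoma is living and takes 1/16.
Jide is living and takes 1/16.
Zainab predeceased; the 1/16 allotted to Zainab's branch passes to Zainab's issue by representation.
The 1/16 is divided into 2 equal shares of 1/32 among Ronke, Chukwudi.
Ronke is living and takes 1/32.
Chukwudi is living and takes 1/32.
Bankole predeceased; the 1/4 allotted to Bankole's branch passes to Bankole's issue by representation.
Segun is the sole taker at this level and receives the full 1/4.
Uzoma predeceased; the 1/4 allotted to Uzoma's branch passes to Uzoma's issue by representation.
The 1/4 is divided into 3 equal shares of 1/12 among Obafemi, Adaeze, Gbenga.
Obafemi is living and takes 1/12.
Adaeze is living and takes 1/12.
Gbenga is living and takes 1/12.
Ngozi is living and takes 1/4.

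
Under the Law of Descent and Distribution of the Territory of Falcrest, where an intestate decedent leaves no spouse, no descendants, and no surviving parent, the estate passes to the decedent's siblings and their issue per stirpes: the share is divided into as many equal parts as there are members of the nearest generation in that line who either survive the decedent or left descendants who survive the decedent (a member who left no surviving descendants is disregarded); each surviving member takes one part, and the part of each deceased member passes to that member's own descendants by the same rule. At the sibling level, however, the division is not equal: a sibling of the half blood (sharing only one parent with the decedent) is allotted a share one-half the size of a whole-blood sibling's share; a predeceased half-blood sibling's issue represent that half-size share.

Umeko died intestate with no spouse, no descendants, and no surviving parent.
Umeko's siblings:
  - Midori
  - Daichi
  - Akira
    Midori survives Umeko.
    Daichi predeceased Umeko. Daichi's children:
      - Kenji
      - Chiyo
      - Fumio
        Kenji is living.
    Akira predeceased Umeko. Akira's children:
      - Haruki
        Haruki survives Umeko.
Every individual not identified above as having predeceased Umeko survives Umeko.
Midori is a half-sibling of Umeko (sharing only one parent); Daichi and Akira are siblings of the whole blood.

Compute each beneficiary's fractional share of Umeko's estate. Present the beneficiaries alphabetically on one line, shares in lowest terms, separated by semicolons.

Chiyo 2/15; Fumio 2/15; Haruki 2/5; Kenji 2/15; Midori 1/5

No spouse, descendants, or parent survives, so the estate passes to Umeko's siblings per stirpes.
Half-blood siblings count for one-half the weight of whole-blood siblings at the initial division.
Dividing 1 in proportion to weights (total weight 5/2): Midori (weight 1/2) → 1/5; Daichi (weight 1) → 2/5; Akira (weight 1) → 2/5.
Midori is living and takes 1/5.
Daichi predeceased; the 2/5 allotted to Daichi's branch passes to Daichi's issue by representation.
The 2/5 is divided into 3 equal shares of 2/15 among Kenji, Chiyo, Fumio.
Kenji is living and takes 2/15.
Chiyo is living and takes 2/15.
Fumio is living and takes 2/15.
Akira predeceased; the 2/5 allotted to Akira's branch passes to Akira's issue by representation.
Haruki is the sole taker at this level and receives the full 2/5.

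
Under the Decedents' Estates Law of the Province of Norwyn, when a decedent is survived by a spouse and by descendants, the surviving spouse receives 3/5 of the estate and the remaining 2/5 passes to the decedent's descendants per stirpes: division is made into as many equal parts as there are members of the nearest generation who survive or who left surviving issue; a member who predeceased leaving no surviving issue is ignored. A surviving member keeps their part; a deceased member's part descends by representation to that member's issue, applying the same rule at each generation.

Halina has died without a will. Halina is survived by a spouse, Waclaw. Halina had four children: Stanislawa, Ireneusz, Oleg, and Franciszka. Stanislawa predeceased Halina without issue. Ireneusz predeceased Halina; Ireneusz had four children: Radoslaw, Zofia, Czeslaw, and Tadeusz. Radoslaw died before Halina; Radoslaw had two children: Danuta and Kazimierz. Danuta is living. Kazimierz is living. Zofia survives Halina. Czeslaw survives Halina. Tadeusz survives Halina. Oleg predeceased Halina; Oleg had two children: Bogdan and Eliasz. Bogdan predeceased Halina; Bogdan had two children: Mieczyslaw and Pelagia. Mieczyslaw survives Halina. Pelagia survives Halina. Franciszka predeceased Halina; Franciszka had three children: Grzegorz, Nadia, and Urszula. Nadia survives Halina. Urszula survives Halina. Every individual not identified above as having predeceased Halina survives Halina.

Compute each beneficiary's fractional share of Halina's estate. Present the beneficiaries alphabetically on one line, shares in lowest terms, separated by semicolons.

Czeslaw 1/30; Danuta 1/60; Eliasz 1/15; Grzegorz 2/45; Kazimierz 1/60; Mieczyslaw 1/30; Nadia 2/45; Pelagia 1/30; Tadeusz 1/30; Urszula 2/45; Waclaw 3/5; Zofia 1/30

Waclaw, as surviving spouse, takes 3/5.
The remaining 2/5 passes to Halina's descendants per stirpes.
Stanislawa left no surviving issue, so that branch lapses and is disregarded.
The 2/5 is divided into 3 equal shares of 2/15 among Ireneusz, Oleg, Franciszka.
Ireneusz predeceased; the 2/15 allotted to Ireneusz's branch passes to Ireneusz's issue by representation.
The 2/15 is divided into 4 equal shares of 1/30 among Radoslaw, Zofia, Czeslaw, Tadeusz.
Radoslaw predeceased; the 1/30 allotted to Radoslaw's branch passes to Radoslaw's issue by representation.
The 1/30 is divided into 2 equal shares of 1/60 among Danuta, Kazimierz.
Danuta is living and takes 1/60.
Kazimierz is living and takes 1/60.
Zofia is living and takes 1/30.
Czeslaw is living and takes 1/30.
Tadeusz is living and takes 1/30.
Oleg predeceased; the 2/15 allotted to Oleg's branch passes to Oleg's issue by representation.
The 2/15 is divided into 2 equal shares of 1/15 among Bogdan, Eliasz.
Bogdan predeceased; the 1/15 allotted to Bogdan's branch passes to Bogdan's issue by representation.
The 1/15 is divided into 2 equal shares of 1/30 among Mieczyslaw, Pelagia.
Mieczyslaw is living and takes 1/30.
Pelagia is living and takes 1/30.
Eliasz is living and takes 1/15.
Franciszka predeceased; the 2/15 allotted to Franciszka's branch passes to Franciszka's issue by representation.
The 2/15 is divided into 3 equal shares of 2/45 among Grzegorz, Nadia, Urszula.
Grzegorz is living and takes 2/45.
Nadia is living and takes 2/45.
Urszula is living and takes 2/45.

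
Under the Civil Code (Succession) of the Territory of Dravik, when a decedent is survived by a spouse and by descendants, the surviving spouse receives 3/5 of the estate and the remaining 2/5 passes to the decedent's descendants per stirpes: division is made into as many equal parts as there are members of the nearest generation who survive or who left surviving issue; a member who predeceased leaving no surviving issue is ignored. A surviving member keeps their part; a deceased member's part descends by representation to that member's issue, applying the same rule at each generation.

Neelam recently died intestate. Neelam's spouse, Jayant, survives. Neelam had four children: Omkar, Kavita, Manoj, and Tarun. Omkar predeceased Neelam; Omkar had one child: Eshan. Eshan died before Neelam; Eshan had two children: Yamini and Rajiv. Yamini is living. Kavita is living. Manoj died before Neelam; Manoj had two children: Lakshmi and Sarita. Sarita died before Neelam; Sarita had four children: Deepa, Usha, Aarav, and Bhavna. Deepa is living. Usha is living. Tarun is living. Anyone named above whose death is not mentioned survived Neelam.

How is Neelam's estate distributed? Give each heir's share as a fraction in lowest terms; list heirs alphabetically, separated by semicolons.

Jayant, as surviving spouse, takes 3/5.
The remaining 2/5 passes to Neelam's descendants per stirpes.
The 2/5 is divided into 4 equal shares of 1/10 among Omkar, Kavita, Manoj, Tarun.
Omkar predeceased; the 1/10 allotted to Omkar's branch passes to Omkar's issue by representation.
Eshan's line is the sole branch at this level, so the full 1/10 passes to Eshan's issue by representation.
The 1/10 is divided into 2 equal shares of 1/20 among Yamini, Rajiv.
Yamini is living and takes 1/20.
Rajiv is living and takes 1/20.
Kavita is living and takes 1/10.
Manoj predeceased; the 1/10 allotted to Manoj's branch passes to Manoj's issue by representation.
The 1/10 is divided into 2 equal shares of 1/20 among Lakshmi, Sarita.
Lakshmi is living and takes 1/20.
Sarita predeceased; the 1/20 allotted to Sarita's branch passes to Sarita's issue by representation.
The 1/20 is divided into 4 equal shares of 1/80 among Deepa, Usha, Aarav, Bhavna.
Deepa is living and takes 1/80.
Usha is living and takes 1/80.
Aarav is living and takes 1/80.
Bhavna is living and takes 1/80.
Tarun is living and takes 1/10.

Aarav 1/80; Bhavna 1/80; Deepa 1/80; Jayant 3/5; Kavita 1/10; Lakshmi 1/20; Rajiv 1/20; Tarun 1/10; Usha 1/80; Yamini 1/20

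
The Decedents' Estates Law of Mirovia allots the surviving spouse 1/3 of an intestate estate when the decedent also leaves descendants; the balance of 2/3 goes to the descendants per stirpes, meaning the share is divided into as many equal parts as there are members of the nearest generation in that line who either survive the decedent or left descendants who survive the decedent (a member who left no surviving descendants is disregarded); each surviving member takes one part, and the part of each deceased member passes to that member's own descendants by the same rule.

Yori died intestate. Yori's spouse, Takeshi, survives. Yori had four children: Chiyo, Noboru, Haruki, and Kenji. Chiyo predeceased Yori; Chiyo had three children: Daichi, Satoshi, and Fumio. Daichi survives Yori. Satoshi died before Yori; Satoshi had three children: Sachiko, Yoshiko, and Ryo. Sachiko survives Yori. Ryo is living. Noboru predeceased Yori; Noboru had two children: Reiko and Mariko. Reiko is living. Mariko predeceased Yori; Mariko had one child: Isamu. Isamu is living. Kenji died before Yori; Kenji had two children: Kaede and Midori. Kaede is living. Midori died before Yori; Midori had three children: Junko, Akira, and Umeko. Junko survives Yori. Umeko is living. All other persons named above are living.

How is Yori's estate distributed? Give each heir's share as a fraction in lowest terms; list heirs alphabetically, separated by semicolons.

Takeshi, as surviving spouse, takes 1/3.
The remaining 2/3 passes to Yori's descendants per stirpes.
The 2/3 is divided into 4 equal shares of 1/6 among Chiyo, Noboru, Haruki, Kenji.
Chiyo predeceased; the 1/6 allotted to Chiyo's branch passes to Chiyo's issue by representation.
The 1/6 is divided into 3 equal shares of 1/18 among Daichi, Satoshi, Fumio.
Daichi is living and takes 1/18.
Satoshi predeceased; the 1/18 allotted to Satoshi's branch passes to Satoshi's issue by representation.
The 1/18 is divided into 3 equal shares of 1/54 among Sachiko, Yoshiko, Ryo.
Sachiko is living and takes 1/54.
Yoshiko is living and takes 1/54.
Ryo is living and takes 1/54.
Fumio is living and takes 1/18.
Noboru predeceased; the 1/6 allotted to Noboru's branch passes to Noboru's issue by representation.
The 1/6 is divided into 2 equal shares of 1/12 among Reiko, Mariko.
Reiko is living and takes 1/12.
Mariko predeceased; the 1/12 allotted to Mariko's branch passes to Mariko's issue by representation.
Isamu is the sole taker at this level and receives the full 1/12.
Haruki is living and takes 1/6.
Kenji predeceased; the 1/6 allotted to Kenji's branch passes to Kenji's issue by representation.
The 1/6 is divided into 2 equal shares of 1/12 among Kaede, Midori.
Kaede is living and takes 1/12.
Midori predeceased; the 1/12 allotted to Midori's branch passes to Midori's issue by representation.
The 1/12 is divided into 3 equal shares of 1/36 among Junko, Akira, Umeko.
Junko is living and takes 1/36.
Akira is living and takes 1/36.
Umeko is living and takes 1/36.

Akira 1/36; Daichi 1/18; Fumio 1/18; Haruki 1/6; Isamu 1/12; Junko 1/36; Kaede 1/12; Reiko 1/12; Ryo 1/54; Sachiko 1/54; Takeshi 1/3; Umeko 1/36; Yoshiko 1/54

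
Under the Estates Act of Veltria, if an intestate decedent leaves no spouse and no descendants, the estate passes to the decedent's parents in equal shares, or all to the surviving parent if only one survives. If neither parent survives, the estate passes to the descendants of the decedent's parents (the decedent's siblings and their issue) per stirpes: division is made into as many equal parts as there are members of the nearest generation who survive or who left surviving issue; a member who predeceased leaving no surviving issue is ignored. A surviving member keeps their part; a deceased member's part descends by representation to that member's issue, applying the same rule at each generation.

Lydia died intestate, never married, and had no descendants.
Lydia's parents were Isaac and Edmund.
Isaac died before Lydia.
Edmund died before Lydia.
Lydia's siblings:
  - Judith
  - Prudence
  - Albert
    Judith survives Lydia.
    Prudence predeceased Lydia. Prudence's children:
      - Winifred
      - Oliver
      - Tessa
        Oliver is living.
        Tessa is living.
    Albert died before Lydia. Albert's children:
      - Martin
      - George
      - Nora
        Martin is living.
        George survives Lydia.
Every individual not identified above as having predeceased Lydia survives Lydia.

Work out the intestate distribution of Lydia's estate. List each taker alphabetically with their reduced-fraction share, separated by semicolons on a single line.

George 1/9; Judith 1/3; Martin 1/9; Nora 1/9; Oliver 1/9; Tessa 1/9; Winifred 1/9

Neither parent survives and there are no descendants, so the estate passes to Lydia's siblings and their issue per stirpes.
The estate is divided into 3 equal shares of 1/3 among Judith, Prudence, Albert.
Judith is living and takes 1/3.
Prudence predeceased; the 1/3 allotted to Prudence's branch passes to Prudence's issue by representation.
The 1/3 is divided into 3 equal shares of 1/9 among Winifred, Oliver, Tessa.
Winifred is living and takes 1/9.
Oliver is living and takes 1/9.
Tessa is living and takes 1/9.
Albert predeceased; the 1/3 allotted to Albert's branch passes to Albert's issue by representation.
The 1/3 is divided into 3 equal shares of 1/9 among Martin, George, Nora.
Martin is living and takes 1/9.
George is living and takes 1/9.
Nora is living and takes 1/9.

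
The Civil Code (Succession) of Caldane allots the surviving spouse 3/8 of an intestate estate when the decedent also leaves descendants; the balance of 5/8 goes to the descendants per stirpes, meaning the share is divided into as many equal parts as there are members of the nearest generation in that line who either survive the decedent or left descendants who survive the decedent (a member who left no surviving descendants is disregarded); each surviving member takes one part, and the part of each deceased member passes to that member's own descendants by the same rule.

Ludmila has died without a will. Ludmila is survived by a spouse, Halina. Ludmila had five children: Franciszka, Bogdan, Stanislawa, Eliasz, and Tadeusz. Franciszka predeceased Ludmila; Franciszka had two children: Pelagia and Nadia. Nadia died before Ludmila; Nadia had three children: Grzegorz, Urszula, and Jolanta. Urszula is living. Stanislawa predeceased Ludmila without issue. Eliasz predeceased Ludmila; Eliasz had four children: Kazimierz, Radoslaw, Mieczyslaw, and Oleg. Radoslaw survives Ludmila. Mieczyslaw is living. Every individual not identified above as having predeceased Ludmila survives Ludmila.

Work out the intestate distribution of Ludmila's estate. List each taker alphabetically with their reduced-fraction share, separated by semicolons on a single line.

Bogdan 5/32; Grzegorz 5/192; Halina 3/8; Jolanta 5/192; Kazimierz 5/128; Mieczyslaw 5/128; Oleg 5/128; Pelagia 5/64; Radoslaw 5/128; Tadeusz 5/32; Urszula 5/192

Halina, as surviving spouse, takes 3/8.
The remaining 5/8 passes to Ludmila's descendants per stirpes.
Stanislawa left no surviving issue, so that branch lapses and is disregarded.
The 5/8 is divided into 4 equal shares of 5/32 among Franciszka, Bogdan, Eliasz, Tadeusz.
Franciszka predeceased; the 5/32 allotted to Franciszka's branch passes to Franciszka's issue by representation.
The 5/32 is divided into 2 equal shares of 5/64 among Pelagia, Nadia.
Pelagia is living and takes 5/64.
Nadia predeceased; the 5/64 allotted to Nadia's branch passes to Nadia's issue by representation.
The 5/64 is divided into 3 equal shares of 5/192 among Grzegorz, Urszula, Jolanta.
Grzegorz is living and takes 5/192.
Urszula is living and takes 5/192.
Jolanta is living and takes 5/192.
Bogdan is living and takes 5/32.
Eliasz predeceased; the 5/32 allotted to Eliasz's branch passes to Eliasz's issue by representation.
The 5/32 is divided into 4 equal shares of 5/128 among Kazimierz, Radoslaw, Mieczyslaw, Oleg.
Kazimierz is living and takes 5/128.
Radoslaw is living and takes 5/128.
Mieczyslaw is living and takes 5/128.
Oleg is living and takes 5/128.
Tadeusz is living and takes 5/32.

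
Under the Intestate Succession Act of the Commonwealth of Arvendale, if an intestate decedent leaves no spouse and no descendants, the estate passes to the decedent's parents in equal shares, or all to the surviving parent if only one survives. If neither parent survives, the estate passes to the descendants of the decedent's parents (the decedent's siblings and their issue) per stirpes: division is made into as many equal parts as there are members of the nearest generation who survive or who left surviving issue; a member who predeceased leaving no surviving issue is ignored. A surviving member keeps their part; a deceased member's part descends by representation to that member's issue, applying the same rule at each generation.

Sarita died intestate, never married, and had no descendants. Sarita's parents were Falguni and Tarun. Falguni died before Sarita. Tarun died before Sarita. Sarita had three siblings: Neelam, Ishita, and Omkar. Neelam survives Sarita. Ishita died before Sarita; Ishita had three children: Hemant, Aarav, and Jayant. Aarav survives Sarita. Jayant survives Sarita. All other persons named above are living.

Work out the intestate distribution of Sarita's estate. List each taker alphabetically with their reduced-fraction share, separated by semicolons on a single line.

Aarav 1/9; Hemant 1/9; Jayant 1/9; Neelam 1/3; Omkar 1/3

Neither parent survives and there are no descendants, so the estate passes to Sarita's siblings and their issue per stirpes.
The estate is divided into 3 equal shares of 1/3 among Neelam, Ishita, Omkar.
Neelam is living and takes 1/3.
Ishita predeceased; the 1/3 allotted to Ishita's branch passes to Ishita's issue by representation.
The 1/3 is divided into 3 equal shares of 1/9 among Hemant, Aarav, Jayant.
Hemant is living and takes 1/9.
Aarav is living and takes 1/9.
Jayant is living and takes 1/9.
Omkar is living and takes 1/3.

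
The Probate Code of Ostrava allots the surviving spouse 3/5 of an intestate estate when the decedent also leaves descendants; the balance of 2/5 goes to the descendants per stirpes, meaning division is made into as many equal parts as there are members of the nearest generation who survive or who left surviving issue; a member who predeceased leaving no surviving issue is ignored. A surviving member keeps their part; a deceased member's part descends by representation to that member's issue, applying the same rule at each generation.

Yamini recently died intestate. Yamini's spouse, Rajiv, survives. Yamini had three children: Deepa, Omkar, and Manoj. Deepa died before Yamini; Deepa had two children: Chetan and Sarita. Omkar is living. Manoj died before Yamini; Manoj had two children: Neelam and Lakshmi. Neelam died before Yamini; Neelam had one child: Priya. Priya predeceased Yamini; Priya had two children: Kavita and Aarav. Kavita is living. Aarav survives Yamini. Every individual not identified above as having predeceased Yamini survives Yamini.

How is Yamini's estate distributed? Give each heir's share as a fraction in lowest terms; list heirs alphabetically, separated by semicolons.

Rajiv, as surviving spouse, takes 3/5.
The remaining 2/5 passes to Yamini's descendants per stirpes.
The 2/5 is divided into 3 equal shares of 2/15 among Deepa, Omkar, Manoj.
Deepa predeceased; the 2/15 allotted to Deepa's branch passes to Deepa's issue by representation.
The 2/15 is divided into 2 equal shares of 1/15 among Chetan, Sarita.
Chetan is living and takes 1/15.
Sarita is living and takes 1/15.
Omkar is living and takes 2/15.
Manoj predeceased; the 2/15 allotted to Manoj's branch passes to Manoj's issue by representation.
The 2/15 is divided into 2 equal shares of 1/15 among Neelam, Lakshmi.
Neelam predeceased; the 1/15 allotted to Neelam's branch passes to Neelam's issue by representation.
Priya's line is the sole branch at this level, so the full 1/15 passes to Priya's issue by representation.
The 1/15 is divided into 2 equal shares of 1/30 among Kavita, Aarav.
Kavita is living and takes 1/30.
Aarav is living and takes 1/30.
Lakshmi is living and takes 1/15.

Aarav 1/30; Chetan 1/15; Kavita 1/30; Lakshmi 1/15; Omkar 2/15; Rajiv 3/5; Sarita 1/15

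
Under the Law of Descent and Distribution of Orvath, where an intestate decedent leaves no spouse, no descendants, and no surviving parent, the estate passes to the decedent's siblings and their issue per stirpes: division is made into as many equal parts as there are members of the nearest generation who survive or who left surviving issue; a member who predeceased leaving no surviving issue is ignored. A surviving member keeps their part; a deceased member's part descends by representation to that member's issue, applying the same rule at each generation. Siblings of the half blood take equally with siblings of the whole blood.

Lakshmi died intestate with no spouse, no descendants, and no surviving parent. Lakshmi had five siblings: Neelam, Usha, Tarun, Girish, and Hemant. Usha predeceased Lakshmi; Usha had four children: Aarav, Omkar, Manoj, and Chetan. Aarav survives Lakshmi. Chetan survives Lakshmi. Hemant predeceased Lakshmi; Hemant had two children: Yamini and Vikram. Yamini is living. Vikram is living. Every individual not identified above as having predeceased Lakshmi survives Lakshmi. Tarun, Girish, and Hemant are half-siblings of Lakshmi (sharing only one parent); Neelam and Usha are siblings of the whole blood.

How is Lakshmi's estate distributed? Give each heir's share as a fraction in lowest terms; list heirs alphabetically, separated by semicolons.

No spouse, descendants, or parent survives, so the estate passes to Lakshmi's siblings per stirpes.
Half-blood and whole-blood siblings take equally under the stated rule.
The estate is divided into 5 equal shares of 1/5 among Neelam, Usha, Tarun, Girish, Hemant.
Neelam is living and takes 1/5.
Usha predeceased; the 1/5 allotted to Usha's branch passes to Usha's issue by representation.
The 1/5 is divided into 4 equal shares of 1/20 among Aarav, Omkar, Manoj, Chetan.
Aarav is living and takes 1/20.
Omkar is living and takes 1/20.
Manoj is living and takes 1/20.
Chetan is living and takes 1/20.
Tarun is living and takes 1/5.
Girish is living and takes 1/5.
Hemant predeceased; the 1/5 allotted to Hemant's branch passes to Hemant's issue by representation.
The 1/5 is divided into 2 equal shares of 1/10 among Yamini, Vikram.
Yamini is living and takes 1/10.
Vikram is living and takes 1/10.

Aarav 1/20; Chetan 1/20; Girish 1/5; Manoj 1/20; Neelam 1/5; Omkar 1/20; Tarun 1/5; Vikram 1/10; Yamini 1/10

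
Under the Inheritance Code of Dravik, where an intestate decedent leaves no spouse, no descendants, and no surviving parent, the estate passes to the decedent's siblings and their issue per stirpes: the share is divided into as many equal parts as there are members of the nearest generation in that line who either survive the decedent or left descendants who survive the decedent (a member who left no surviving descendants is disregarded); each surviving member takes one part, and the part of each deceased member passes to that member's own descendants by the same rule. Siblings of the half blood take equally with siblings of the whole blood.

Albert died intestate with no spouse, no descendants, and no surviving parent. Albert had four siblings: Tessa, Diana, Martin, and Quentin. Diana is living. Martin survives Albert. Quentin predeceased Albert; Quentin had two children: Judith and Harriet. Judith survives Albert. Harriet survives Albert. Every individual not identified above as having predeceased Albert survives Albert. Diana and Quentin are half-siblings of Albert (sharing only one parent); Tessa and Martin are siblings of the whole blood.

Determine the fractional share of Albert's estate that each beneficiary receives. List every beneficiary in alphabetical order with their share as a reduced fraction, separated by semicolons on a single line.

Diana 1/4; Harriet 1/8; Judith 1/8; Martin 1/4; Tessa 1/4

No spouse, descendants, or parent survives, so the estate passes to Albert's siblings per stirpes.
Half-blood and whole-blood siblings take equally under the stated rule.
The estate is divided into 4 equal shares of 1/4 among Tessa, Diana, Martin, Quentin.
Tessa is living and takes 1/4.
Diana is living and takes 1/4.
Martin is living and takes 1/4.
Quentin predeceased; the 1/4 allotted to Quentin's branch passes to Quentin's issue by representation.
The 1/4 is divided into 2 equal shares of 1/8 among Judith, Harriet.
Judith is living and takes 1/8.
Harriet is living and takes 1/8.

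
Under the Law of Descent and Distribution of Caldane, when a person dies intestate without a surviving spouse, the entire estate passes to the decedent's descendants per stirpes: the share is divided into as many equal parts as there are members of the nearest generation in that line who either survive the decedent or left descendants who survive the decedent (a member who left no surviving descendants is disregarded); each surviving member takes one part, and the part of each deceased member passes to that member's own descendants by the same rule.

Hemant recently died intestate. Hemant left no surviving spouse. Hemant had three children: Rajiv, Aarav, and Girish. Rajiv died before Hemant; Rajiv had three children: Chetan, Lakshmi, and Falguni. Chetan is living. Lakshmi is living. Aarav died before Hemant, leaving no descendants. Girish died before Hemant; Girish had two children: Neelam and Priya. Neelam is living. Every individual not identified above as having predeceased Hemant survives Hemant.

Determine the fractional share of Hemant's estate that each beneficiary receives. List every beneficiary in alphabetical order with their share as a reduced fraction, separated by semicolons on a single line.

Chetan 1/6; Falguni 1/6; Lakshmi 1/6; Neelam 1/4; Priya 1/4

There is no surviving spouse, so the entire estate passes to Hemant's descendants per stirpes.
Aarav left no surviving issue, so that branch lapses and is disregarded.
The estate is divided into 2 equal shares of 1/2 among Rajiv, Girish.
Rajiv predeceased; the 1/2 allotted to Rajiv's branch passes to Rajiv's issue by representation.
The 1/2 is divided into 3 equal shares of 1/6 among Chetan, Lakshmi, Falguni.
Chetan is living and takes 1/6.
Lakshmi is living and takes 1/6.
Falguni is living and takes 1/6.
Girish predeceased; the 1/2 allotted to Girish's branch passes to Girish's issue by representation.
The 1/2 is divided into 2 equal shares of 1/4 among Neelam, Priya.
Neelam is living and takes 1/4.
Priya is living and takes 1/4.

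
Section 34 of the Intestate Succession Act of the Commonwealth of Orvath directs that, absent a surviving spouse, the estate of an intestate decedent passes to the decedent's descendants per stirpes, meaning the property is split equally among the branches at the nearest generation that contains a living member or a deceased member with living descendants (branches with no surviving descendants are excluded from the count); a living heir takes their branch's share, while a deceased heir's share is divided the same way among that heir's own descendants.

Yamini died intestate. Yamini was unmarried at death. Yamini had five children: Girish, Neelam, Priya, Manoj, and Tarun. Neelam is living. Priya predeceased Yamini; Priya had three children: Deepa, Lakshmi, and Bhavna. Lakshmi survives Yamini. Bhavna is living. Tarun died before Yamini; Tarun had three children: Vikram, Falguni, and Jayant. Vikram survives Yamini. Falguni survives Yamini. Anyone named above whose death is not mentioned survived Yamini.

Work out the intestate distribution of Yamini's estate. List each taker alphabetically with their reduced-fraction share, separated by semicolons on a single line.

There is no surviving spouse, so the entire estate passes to Yamini's descendants per stirpes.
The estate is divided into 5 equal shares of 1/5 among Girish, Neelam, Priya, Manoj, Tarun.
Girish is living and takes 1/5.
Neelam is living and takes 1/5.
Priya predeceased; the 1/5 allotted to Priya's branch passes to Priya's issue by representation.
The 1/5 is divided into 3 equal shares of 1/15 among Deepa, Lakshmi, Bhavna.
Deepa is living and takes 1/15.
Lakshmi is living and takes 1/15.
Bhavna is living and takes 1/15.
Manoj is living and takes 1/5.
Tarun predeceased; the 1/5 allotted to Tarun's branch passes to Tarun's issue by representation.
The 1/5 is divided into 3 equal shares of 1/15 among Vikram, Falguni, Jayant.
Vikram is living and takes 1/15.
Falguni is living and takes 1/15.
Jayant is living and takes 1/15.

Bhavna 1/15; Deepa 1/15; Falguni 1/15; Girish 1/5; Jayant 1/15; Lakshmi 1/15; Manoj 1/5; Neelam 1/5; Vikram 1/15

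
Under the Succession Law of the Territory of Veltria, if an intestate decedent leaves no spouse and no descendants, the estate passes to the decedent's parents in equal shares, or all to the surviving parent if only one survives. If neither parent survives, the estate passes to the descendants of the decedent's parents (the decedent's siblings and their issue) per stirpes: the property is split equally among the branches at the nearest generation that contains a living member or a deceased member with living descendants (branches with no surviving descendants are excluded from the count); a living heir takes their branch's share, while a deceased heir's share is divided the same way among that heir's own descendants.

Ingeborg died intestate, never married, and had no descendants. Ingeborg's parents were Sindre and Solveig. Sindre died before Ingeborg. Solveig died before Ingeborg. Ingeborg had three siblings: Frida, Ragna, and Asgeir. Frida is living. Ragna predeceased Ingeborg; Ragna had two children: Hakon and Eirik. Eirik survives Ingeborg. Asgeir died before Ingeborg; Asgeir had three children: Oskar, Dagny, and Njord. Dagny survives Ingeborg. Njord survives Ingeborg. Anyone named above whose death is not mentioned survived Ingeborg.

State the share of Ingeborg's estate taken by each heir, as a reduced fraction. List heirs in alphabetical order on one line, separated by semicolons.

Neither parent survives and there are no descendants, so the estate passes to Ingeborg's siblings and their issue per stirpes.
The estate is divided into 3 equal shares of 1/3 among Frida, Ragna, Asgeir.
Frida is living and takes 1/3.
Ragna predeceased; the 1/3 allotted to Ragna's branch passes to Ragna's issue by representation.
The 1/3 is divided into 2 equal shares of 1/6 among Hakon, Eirik.
Hakon is living and takes 1/6.
Eirik is living and takes 1/6.
Asgeir predeceased; the 1/3 allotted to Asgeir's branch passes to Asgeir's issue by representation.
The 1/3 is divided into 3 equal shares of 1/9 among Oskar, Dagny, Njord.
Oskar is living and takes 1/9.
Dagny is living and takes 1/9.
Njord is living and takes 1/9.

Dagny 1/9; Eirik 1/6; Frida 1/3; Hakon 1/6; Njord 1/9; Oskar 1/9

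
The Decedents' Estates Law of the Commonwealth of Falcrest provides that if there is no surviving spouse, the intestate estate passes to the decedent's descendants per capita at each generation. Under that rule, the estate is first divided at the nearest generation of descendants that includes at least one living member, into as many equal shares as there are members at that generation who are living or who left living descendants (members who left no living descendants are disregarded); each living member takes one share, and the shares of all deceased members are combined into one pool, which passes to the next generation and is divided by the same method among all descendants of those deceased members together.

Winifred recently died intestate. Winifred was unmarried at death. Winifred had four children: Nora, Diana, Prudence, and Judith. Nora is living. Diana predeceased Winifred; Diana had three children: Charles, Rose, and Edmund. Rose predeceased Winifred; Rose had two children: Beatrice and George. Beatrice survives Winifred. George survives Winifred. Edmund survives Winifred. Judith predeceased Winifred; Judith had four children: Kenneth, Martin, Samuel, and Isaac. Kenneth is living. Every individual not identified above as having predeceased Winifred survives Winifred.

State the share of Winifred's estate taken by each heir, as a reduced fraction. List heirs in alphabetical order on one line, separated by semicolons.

There is no surviving spouse, so the entire estate passes to Winifred's descendants per capita at each generation.
At generation 1 (Nora, Diana, Prudence, Judith) there are 4 shares of (1)/4 = 1/4 each.
Living: Nora and Prudence — each takes 1/4.
Deceased: Diana and Judith. Their combined 1/2 is pooled and carried to generation 2.
At generation 2 (Charles, Rose, Edmund, Kenneth, Martin, Samuel, Isaac) there are 7 shares of (1/2)/7 = 1/14 each.
Living: Charles, Edmund, Kenneth, Martin, Samuel, and Isaac — each takes 1/14.
Deceased: Rose. That 1/14 share is carried to generation 3.
At generation 3 (Beatrice, George) there are 2 shares of (1/14)/2 = 1/28 each.
Living: Beatrice and George — each takes 1/28.

Beatrice 1/28; Charles 1/14; Edmund 1/14; George 1/28; Isaac 1/14; Kenneth 1/14; Martin 1/14; Nora 1/4; Prudence 1/4; Samuel 1/14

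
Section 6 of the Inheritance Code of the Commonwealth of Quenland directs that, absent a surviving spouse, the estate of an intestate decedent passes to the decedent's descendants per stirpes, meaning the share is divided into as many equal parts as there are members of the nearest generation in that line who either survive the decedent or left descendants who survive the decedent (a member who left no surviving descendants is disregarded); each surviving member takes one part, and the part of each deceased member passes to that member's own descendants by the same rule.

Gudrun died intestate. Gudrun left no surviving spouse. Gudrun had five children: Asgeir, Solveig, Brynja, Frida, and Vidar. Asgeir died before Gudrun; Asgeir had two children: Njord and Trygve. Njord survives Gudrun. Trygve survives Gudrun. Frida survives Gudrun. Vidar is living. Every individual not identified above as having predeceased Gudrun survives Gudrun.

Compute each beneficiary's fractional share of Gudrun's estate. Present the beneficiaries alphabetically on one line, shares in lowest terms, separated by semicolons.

There is no surviving spouse, so the entire estate passes to Gudrun's descendants per stirpes.
The estate is divided into 5 equal shares of 1/5 among Asgeir, Solveig, Brynja, Frida, Vidar.
Asgeir predeceased; the 1/5 allotted to Asgeir's branch passes to Asgeir's issue by representation.
The 1/5 is divided into 2 equal shares of 1/10 among Njord, Trygve.
Njord is living and takes 1/10.
Trygve is living and takes 1/10.
Solveig is living and takes 1/5.
Brynja is living and takes 1/5.
Frida is living and takes 1/5.
Vidar is living and takes 1/5.

Brynja 1/5; Frida 1/5; Njord 1/10; Solveig 1/5; Trygve 1/10; Vidar 1/5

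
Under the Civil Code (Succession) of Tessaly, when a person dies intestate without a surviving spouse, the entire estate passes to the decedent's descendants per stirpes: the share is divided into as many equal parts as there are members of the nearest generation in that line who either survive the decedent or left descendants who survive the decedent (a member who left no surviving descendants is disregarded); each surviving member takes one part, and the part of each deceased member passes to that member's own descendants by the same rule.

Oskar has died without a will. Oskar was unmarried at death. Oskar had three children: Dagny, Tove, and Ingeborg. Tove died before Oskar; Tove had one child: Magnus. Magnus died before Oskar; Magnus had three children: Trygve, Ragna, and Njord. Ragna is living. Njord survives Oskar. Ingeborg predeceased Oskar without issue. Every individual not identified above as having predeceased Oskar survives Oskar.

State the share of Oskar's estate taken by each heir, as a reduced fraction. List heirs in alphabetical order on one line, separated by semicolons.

Dagny 1/2; Njord 1/6; Ragna 1/6; Trygve 1/6

There is no surviving spouse, so the entire estate passes to Oskar's descendants per stirpes.
Ingeborg left no surviving issue, so that branch lapses and is disregarded.
The estate is divided into 2 equal shares of 1/2 among Dagny, Tove.
Dagny is living and takes 1/2.
Tove predeceased; the 1/2 allotted to Tove's branch passes to Tove's issue by representation.
Magnus's line is the sole branch at this level, so the full 1/2 passes to Magnus's issue by representation.
The 1/2 is divided into 3 equal shares of 1/6 among Trygve, Ragna, Njord.
Trygve is living and takes 1/6.
Ragna is living and takes 1/6.
Njord is living and takes 1/6.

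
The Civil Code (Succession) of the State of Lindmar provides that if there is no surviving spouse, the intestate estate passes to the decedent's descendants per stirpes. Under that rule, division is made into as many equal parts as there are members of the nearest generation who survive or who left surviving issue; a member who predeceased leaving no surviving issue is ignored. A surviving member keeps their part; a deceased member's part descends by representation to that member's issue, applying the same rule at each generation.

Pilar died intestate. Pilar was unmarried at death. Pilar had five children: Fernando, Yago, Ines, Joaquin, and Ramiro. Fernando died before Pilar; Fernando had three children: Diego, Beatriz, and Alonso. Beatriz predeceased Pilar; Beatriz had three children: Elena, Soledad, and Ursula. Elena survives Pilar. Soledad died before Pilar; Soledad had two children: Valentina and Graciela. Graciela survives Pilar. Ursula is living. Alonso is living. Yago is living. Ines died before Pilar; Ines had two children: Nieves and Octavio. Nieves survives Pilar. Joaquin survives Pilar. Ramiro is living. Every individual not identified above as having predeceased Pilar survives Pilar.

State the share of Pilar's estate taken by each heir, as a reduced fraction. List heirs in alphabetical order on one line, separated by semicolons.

Alonso 1/15; Diego 1/15; Elena 1/45; Graciela 1/90; Joaquin 1/5; Nieves 1/10; Octavio 1/10; Ramiro 1/5; Ursula 1/45; Valentina 1/90; Yago 1/5

There is no surviving spouse, so the entire estate passes to Pilar's descendants per stirpes.
The estate is divided into 5 equal shares of 1/5 among Fernando, Yago, Ines, Joaquin, Ramiro.
Fernando predeceased; the 1/5 allotted to Fernando's branch passes to Fernando's issue by representation.
The 1/5 is divided into 3 equal shares of 1/15 among Diego, Beatriz, Alonso.
Diego is living and takes 1/15.
Beatriz predeceased; the 1/15 allotted to Beatriz's branch passes to Beatriz's issue by representation.
The 1/15 is divided into 3 equal shares of 1/45 among Elena, Soledad, Ursula.
Elena is living and takes 1/45.
Soledad predeceased; the 1/45 allotted to Soledad's branch passes to Soledad's issue by representation.
The 1/45 is divided into 2 equal shares of 1/90 among Valentina, Graciela.
Valentina is living and takes 1/90.
Graciela is living and takes 1/90.
Ursula is living and takes 1/45.
Alonso is living and takes 1/15.
Yago is living and takes 1/5.
Ines predeceased; the 1/5 allotted to Ines's branch passes to Ines's issue by representation.
The 1/5 is divided into 2 equal shares of 1/10 among Nieves, Octavio.
Nieves is living and takes 1/10.
Octavio is living and takes 1/10.
Joaquin is living and takes 1/5.
Ramiro is living and takes 1/5.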